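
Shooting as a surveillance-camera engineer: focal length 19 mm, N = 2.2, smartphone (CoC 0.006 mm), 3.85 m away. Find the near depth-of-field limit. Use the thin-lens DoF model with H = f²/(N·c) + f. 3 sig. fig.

Hyperfocal distance H = f²/(N·c) + f = 19²/(2.2 × 0.006) + 19 = 361/0.0132 + 19 ≈ 27367.5 mm ≈ 27.37 m.
Near limit Dn = s·(H − f)/(H + s − 2f) = 3850 × (27367.5 − 19) / (27367.5 + 3850 − 2 × 19) = 3850 × 27348.5 / 31179.5 ≈ 3377.0 mm ≈ 3.38 m.

3.38 m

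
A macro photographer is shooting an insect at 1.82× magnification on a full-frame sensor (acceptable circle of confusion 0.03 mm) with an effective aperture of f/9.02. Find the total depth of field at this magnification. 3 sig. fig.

0.163 mm

At magnification m, DoF ≈ 2·N_eff·c/m² = 2 × 9.02 × 0.03 / 1.82² = 0.5412 / 3.312 ≈ 0.163 mm.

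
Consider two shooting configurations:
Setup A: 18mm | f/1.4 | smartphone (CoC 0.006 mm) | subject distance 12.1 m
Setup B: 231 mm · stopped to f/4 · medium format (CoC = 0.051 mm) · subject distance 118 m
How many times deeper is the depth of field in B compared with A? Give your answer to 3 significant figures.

15.9

Setup A: H = 18²/(1.4×0.006) + 18 ≈ 38589.4 mm; DoF = Df − Dn = 17618.9 − 9213.9 ≈ 8405.0 mm.
Setup B: H = 231²/(4×0.051) + 231 ≈ 261804.5 mm; DoF = Df − Dn = 214636 − 81366 ≈ 133270 mm.
Ratio = 133270 / 8405.0 ≈ 15.9.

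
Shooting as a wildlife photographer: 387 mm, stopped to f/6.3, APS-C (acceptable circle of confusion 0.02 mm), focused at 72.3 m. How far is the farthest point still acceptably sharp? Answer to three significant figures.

77.0 m

Hyperfocal distance H = f²/(N·c) + f = 387²/(6.3 × 0.02) + 387 = 149769/0.126 + 387 ≈ 1189029.9 mm ≈ 1189 m.
Far limit Df = s·(H − f)/(H − s) = 72300 × (1189029.9 − 387) / (1189029.9 − 72300) = 72300 × 1188642.9 / 1116729.9 ≈ 76956 mm ≈ 77.0 m.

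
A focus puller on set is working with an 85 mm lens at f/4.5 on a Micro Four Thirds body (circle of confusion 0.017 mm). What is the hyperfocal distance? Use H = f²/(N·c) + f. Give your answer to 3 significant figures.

94.5 m

Hyperfocal distance H = f²/(N·c) + f = 85²/(4.5 × 0.017) + 85 = 7225/0.0765 + 85 ≈ 94529.4 mm ≈ 94.5 m.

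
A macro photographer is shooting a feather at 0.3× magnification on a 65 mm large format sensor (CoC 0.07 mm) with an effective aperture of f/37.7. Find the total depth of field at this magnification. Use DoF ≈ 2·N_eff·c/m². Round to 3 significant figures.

At magnification m, DoF ≈ 2·N_eff·c/m² = 2 × 37.7 × 0.07 / 0.3² = 5.278 / 0.09 ≈ 58.6 mm.

58.6 mm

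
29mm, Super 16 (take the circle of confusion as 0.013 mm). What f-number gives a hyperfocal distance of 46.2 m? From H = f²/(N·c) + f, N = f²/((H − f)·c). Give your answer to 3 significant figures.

f/1.40

Rearrange H = f²/(N·c) + f for N: N = f² / ((H − f)·c).
N = 29² / ((46200 − 29) × 0.013) = 841 / 600.2 ≈ 1.40.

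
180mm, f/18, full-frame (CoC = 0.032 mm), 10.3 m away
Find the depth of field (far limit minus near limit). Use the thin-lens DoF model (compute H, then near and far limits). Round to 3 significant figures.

3.83 m

Hyperfocal distance H = f²/(N·c) + f = 180²/(18 × 0.032) + 180 = 32400/0.576 + 180 ≈ 56430.0 mm ≈ 56.43 m.
Near limit Dn = s·(H − f)/(H + s − 2f) = 10300 × (56430.0 − 180) / (56430.0 + 10300 − 2 × 180) = 10300 × 56250.0 / 66370.0 ≈ 8729.5 mm.
Far limit Df = s·(H − f)/(H − s) = 10300 × (56430.0 − 180) / (56430.0 − 10300) = 10300 × 56250.0 / 46130.0 ≈ 12559.6 mm.
Depth of field = Df − Dn = 12559.6 − 8729.5 ≈ 3830.1 mm ≈ 3.83 m.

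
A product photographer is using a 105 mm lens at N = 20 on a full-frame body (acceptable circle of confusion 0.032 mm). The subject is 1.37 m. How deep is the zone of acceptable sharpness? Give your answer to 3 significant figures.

Hyperfocal distance H = f²/(N·c) + f = 105²/(20 × 0.032) + 105 = 11025/0.64 + 105 ≈ 17331.6 mm ≈ 17.33 m.
Near limit Dn = s·(H − f)/(H + s − 2f) = 1370 × (17331.6 − 105) / (17331.6 + 1370 − 2 × 105) = 1370 × 17226.6 / 18491.6 ≈ 1276.28 mm.
Far limit Df = s·(H − f)/(H − s) = 1370 × (17331.6 − 105) / (17331.6 − 1370) = 1370 × 17226.6 / 15961.6 ≈ 1478.58 mm.
Depth of field = Df − Dn = 1478.58 − 1276.28 ≈ 202.30 mm.

202 mm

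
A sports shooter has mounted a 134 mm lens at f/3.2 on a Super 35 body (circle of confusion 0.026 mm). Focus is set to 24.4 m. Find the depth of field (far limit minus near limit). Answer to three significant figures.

5.56 m

Hyperfocal distance H = f²/(N·c) + f = 134²/(3.2 × 0.026) + 134 = 17956/0.0832 + 134 ≈ 215951.3 mm ≈ 216.0 m.
Near limit Dn = s·(H − f)/(H + s − 2f) = 24400 × (215951.3 − 134) / (215951.3 + 24400 − 2 × 134) = 24400 × 215817.3 / 240083.3 ≈ 21933.8 mm.
Far limit Df = s·(H − f)/(H − s) = 24400 × (215951.3 − 134) / (215951.3 − 24400) = 24400 × 215817.3 / 191551.3 ≈ 27491.0 mm.
Depth of field = Df − Dn = 27491.0 − 21933.8 ≈ 5557.2 mm ≈ 5.56 m.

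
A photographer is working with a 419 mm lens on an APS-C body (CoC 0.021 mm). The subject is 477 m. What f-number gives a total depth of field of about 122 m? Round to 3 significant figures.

f/2.21

Write h = H − f = f²/(N·c). The thin-lens limits are Dn = s·h/(h + (s−f)) and Df = s·h/(h − (s−f)), so DoF = Df − Dn = 2·s·(s−f)·h / (h² − (s−f)²).
That is a quadratic in h: DoF·h² − 2·s·(s−f)·h − DoF·(s−f)² = 0 ⇒ h = (s−f)·(s + √(s² + DoF²)) / DoF = 476581 × (477000 + √(477000² + 122000²)) / 122000 = 476581 × (477000 + 492355) / 122000 ≈ 3786688 mm.
Then N = f²/(c·h) = 419² / (0.021 × 3786688) = 175561 / 79520 ≈ 2.21.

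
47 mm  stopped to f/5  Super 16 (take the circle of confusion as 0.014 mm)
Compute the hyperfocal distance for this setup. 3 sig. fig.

31.6 m

Hyperfocal distance H = f²/(N·c) + f = 47²/(5 × 0.014) + 47 = 2209/0.07 + 47 ≈ 31604.1 mm ≈ 31.6 m.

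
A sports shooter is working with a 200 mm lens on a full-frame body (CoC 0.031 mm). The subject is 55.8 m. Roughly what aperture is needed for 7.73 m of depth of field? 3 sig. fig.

f/1.60

Write h = H − f = f²/(N·c). The thin-lens limits are Dn = s·h/(h + (s−f)) and Df = s·h/(h − (s−f)), so DoF = Df − Dn = 2·s·(s−f)·h / (h² − (s−f)²).
That is a quadratic in h: DoF·h² − 2·s·(s−f)·h − DoF·(s−f)² = 0 ⇒ h = (s−f)·(s + √(s² + DoF²)) / DoF = 55600 × (55800 + √(55800² + 7730²)) / 7730 = 55600 × (55800 + 56332.9) / 7730 ≈ 806544 mm.
Then N = f²/(c·h) = 200² / (0.031 × 806544) = 40000 / 25003 ≈ 1.60.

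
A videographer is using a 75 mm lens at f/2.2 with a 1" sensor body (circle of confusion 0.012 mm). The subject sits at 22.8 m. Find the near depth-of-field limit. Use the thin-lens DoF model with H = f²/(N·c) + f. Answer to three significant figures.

20.6 m

Hyperfocal distance H = f²/(N·c) + f = 75²/(2.2 × 0.012) + 75 = 5625/0.0264 + 75 ≈ 213143.2 mm ≈ 213.1 m.
Near limit Dn = s·(H − f)/(H + s − 2f) = 22800 × (213143.2 − 75) / (213143.2 + 22800 − 2 × 75) = 22800 × 213068.2 / 235793.2 ≈ 20603 mm ≈ 20.6 m.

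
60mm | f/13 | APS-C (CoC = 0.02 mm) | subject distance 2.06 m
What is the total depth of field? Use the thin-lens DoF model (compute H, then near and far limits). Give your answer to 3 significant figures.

Hyperfocal distance H = f²/(N·c) + f = 60²/(13 × 0.02) + 60 = 3600/0.26 + 60 ≈ 13906.2 mm ≈ 13.91 m.
Near limit Dn = s·(H − f)/(H + s − 2f) = 2060 × (13906.2 − 60) / (13906.2 + 2060 − 2 × 60) = 2060 × 13846.2 / 15846.2 ≈ 1800.00 mm.
Far limit Df = s·(H − f)/(H − s) = 2060 × (13906.2 − 60) / (13906.2 − 2060) = 2060 × 13846.2 / 11846.2 ≈ 2407.79 mm.
Depth of field = Df − Dn = 2407.79 − 1800.00 ≈ 607.79 mm ≈ 0.608 m.

0.608 m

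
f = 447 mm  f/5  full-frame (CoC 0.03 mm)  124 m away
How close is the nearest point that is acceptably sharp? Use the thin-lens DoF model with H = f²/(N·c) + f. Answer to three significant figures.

Hyperfocal distance H = f²/(N·c) + f = 447²/(5 × 0.03) + 447 = 199809/0.15 + 447 ≈ 1332507.0 mm ≈ 1333 m.
Near limit Dn = s·(H − f)/(H + s − 2f) = 124000 × (1332507.0 − 447) / (1332507.0 + 124000 − 2 × 447) = 124000 × 1332060.0 / 1455613.0 ≈ 113475 mm ≈ 113 m.

113 m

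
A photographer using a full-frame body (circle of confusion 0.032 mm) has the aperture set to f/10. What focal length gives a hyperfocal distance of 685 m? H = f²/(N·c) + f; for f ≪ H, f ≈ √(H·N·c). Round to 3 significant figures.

From H = f²/(N·c) + f, with f ≪ H: f ≈ √(H·N·c) = √(685000 × 10 × 0.032) = √219200 ≈ 468.2 mm.
The +f correction barely moves this — solving exactly, f² + N·c·f − N·c·H = 0 ⇒ f = (−N·c + √((N·c)² + 4·N·c·H))/2 = (−0.32 + √876800)/2 ≈ 468.03 mm, so f ≈ 468 mm.

468 mm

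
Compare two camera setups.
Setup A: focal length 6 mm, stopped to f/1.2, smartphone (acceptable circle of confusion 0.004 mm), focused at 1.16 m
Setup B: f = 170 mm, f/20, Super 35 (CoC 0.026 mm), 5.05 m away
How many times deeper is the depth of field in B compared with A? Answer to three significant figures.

Setup A: H = 6²/(1.2×0.004) + 6 ≈ 7506.0 mm; DoF = Df − Dn = 1370.94 − 1005.32 ≈ 365.62 mm.
Setup B: H = 170²/(20×0.026) + 170 ≈ 55746.9 mm; DoF = Df − Dn = 5536.10 − 4642.37 ≈ 893.73 mm.
Ratio = 893.73 / 365.62 ≈ 2.44.

2.44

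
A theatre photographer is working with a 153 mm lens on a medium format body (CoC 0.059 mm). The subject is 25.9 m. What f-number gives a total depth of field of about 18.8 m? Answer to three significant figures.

f/5

Write h = H − f = f²/(N·c). The thin-lens limits are Dn = s·h/(h + (s−f)) and Df = s·h/(h − (s−f)), so DoF = Df − Dn = 2·s·(s−f)·h / (h² − (s−f)²).
That is a quadratic in h: DoF·h² − 2·s·(s−f)·h − DoF·(s−f)² = 0 ⇒ h = (s−f)·(s + √(s² + DoF²)) / DoF = 25747 × (25900 + √(25900² + 18800²)) / 18800 = 25747 × (25900 + 32003.9) / 18800 ≈ 79301 mm.
Then N = f²/(c·h) = 153² / (0.059 × 79301) = 23409 / 4678.7 ≈ 5.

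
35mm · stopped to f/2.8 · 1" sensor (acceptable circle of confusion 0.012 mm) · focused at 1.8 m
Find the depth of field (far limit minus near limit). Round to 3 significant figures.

175 mm

Hyperfocal distance H = f²/(N·c) + f = 35²/(2.8 × 0.012) + 35 = 1225/0.0336 + 35 ≈ 36493.3 mm ≈ 36.49 m.
Near limit Dn = s·(H − f)/(H + s − 2f) = 1800 × (36493.3 − 35) / (36493.3 + 1800 − 2 × 35) = 1800 × 36458.3 / 38223.3 ≈ 1716.88 mm.
Far limit Df = s·(H − f)/(H − s) = 1800 × (36493.3 − 35) / (36493.3 − 1800) = 1800 × 36458.3 / 34693.3 ≈ 1891.57 mm.
Depth of field = Df − Dn = 1891.57 − 1716.88 ≈ 174.69 mm.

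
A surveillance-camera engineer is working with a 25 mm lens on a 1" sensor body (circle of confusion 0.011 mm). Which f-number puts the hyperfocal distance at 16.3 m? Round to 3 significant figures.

Rearrange H = f²/(N·c) + f for N: N = f² / ((H − f)·c).
N = 25² / ((16300 − 25) × 0.011) = 625 / 179.0 ≈ 3.49.

f/3.49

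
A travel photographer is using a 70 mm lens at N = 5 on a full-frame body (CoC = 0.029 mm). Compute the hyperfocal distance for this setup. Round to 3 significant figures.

33.9 m

Hyperfocal distance H = f²/(N·c) + f = 70²/(5 × 0.029) + 70 = 4900/0.145 + 70 ≈ 33863.1 mm ≈ 33.9 m.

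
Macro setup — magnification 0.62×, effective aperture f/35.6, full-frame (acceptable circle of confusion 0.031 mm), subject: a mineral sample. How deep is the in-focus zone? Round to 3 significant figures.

5.74 mm

At magnification m, DoF ≈ 2·N_eff·c/m² = 2 × 35.6 × 0.031 / 0.62² = 2.207 / 0.3844 ≈ 5.74 mm.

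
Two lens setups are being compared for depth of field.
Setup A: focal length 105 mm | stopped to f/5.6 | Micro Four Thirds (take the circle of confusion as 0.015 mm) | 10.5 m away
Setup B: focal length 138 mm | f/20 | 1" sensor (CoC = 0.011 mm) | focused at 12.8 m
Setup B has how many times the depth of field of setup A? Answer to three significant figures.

Setup A: H = 105²/(5.6×0.015) + 105 ≈ 131355.0 mm; DoF = Df − Dn = 11403.1 − 9729.4 ≈ 1673.7 mm.
Setup B: H = 138²/(20×0.011) + 138 ≈ 86701.6 mm; DoF = Df − Dn = 14993.1 − 11166.6 ≈ 3826.5 mm.
Ratio = 3826.5 / 1673.7 ≈ 2.29.

2.29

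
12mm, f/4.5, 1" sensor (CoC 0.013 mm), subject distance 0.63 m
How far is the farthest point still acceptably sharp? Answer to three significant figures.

Hyperfocal distance H = f²/(N·c) + f = 12²/(4.5 × 0.013) + 12 = 144/0.0585 + 12 ≈ 2473.5 mm ≈ 2.474 m.
Far limit Df = s·(H − f)/(H − s) = 630 × (2473.5 − 12) / (2473.5 − 630) = 630 × 2461.5 / 1843.5 ≈ 841.19 mm ≈ 0.841 m.

0.841 m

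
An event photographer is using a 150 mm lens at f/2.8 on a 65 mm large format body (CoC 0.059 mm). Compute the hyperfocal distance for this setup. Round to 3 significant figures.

136 m

Hyperfocal distance H = f²/(N·c) + f = 150²/(2.8 × 0.059) + 150 = 22500/0.1652 + 150 ≈ 136348.5 mm ≈ 136 m.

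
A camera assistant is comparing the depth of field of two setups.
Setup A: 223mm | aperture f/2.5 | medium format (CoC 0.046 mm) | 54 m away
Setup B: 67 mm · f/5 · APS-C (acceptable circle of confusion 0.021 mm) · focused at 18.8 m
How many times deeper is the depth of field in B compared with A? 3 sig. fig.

1.49

Setup A: H = 223²/(2.5×0.046) + 223 ≈ 432649.1 mm; DoF = Df − Dn = 61669 − 48027 ≈ 13642 mm.
Setup B: H = 67²/(5×0.021) + 67 ≈ 42819.4 mm; DoF = Df − Dn = 33462 − 13072 ≈ 20390 mm.
Ratio = 20390 / 13642 ≈ 1.49.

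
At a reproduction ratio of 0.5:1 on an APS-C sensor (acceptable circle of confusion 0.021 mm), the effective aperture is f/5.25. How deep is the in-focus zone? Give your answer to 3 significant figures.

At magnification m, DoF ≈ 2·N_eff·c/m² = 2 × 5.25 × 0.021 / 0.5² = 0.2205 / 0.25 ≈ 0.882 mm.

0.882 mm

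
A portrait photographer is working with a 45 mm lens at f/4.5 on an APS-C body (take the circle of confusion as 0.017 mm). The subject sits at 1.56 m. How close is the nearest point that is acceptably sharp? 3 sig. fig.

1.48 m

Hyperfocal distance H = f²/(N·c) + f = 45²/(4.5 × 0.017) + 45 = 2025/0.0765 + 45 ≈ 26515.6 mm ≈ 26.52 m.
Near limit Dn = s·(H − f)/(H + s − 2f) = 1560 × (26515.6 − 45) / (26515.6 + 1560 − 2 × 45) = 1560 × 26470.6 / 27985.6 ≈ 1475.5 mm ≈ 1.48 m.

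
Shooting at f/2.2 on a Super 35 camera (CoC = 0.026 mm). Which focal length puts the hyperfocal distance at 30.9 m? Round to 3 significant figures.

42.0 mm

From H = f²/(N·c) + f, with f ≪ H: f ≈ √(H·N·c) = √(30900 × 2.2 × 0.026) = √1767.5 ≈ 42.04 mm.
The +f correction barely moves this — solving exactly, f² + N·c·f − N·c·H = 0 ⇒ f = (−N·c + √((N·c)² + 4·N·c·H))/2 = (−0.0572 + √7069.9)/2 ≈ 42.013 mm, so f ≈ 42.0 mm.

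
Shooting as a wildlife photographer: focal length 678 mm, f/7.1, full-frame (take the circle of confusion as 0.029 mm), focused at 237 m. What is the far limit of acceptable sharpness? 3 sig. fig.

265 m

Hyperfocal distance H = f²/(N·c) + f = 678²/(7.1 × 0.029) + 678 = 459684/0.2059 + 678 ≈ 2233237.5 mm ≈ 2233 m.
Far limit Df = s·(H − f)/(H − s) = 237000 × (2233237.5 − 678) / (2233237.5 − 237000) = 237000 × 2232559.5 / 1996237.5 ≈ 265057 mm ≈ 265 m.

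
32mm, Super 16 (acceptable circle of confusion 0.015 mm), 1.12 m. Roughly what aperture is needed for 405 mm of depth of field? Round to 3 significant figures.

Write h = H − f = f²/(N·c). The thin-lens limits are Dn = s·h/(h + (s−f)) and Df = s·h/(h − (s−f)), so DoF = Df − Dn = 2·s·(s−f)·h / (h² − (s−f)²).
That is a quadratic in h: DoF·h² − 2·s·(s−f)·h − DoF·(s−f)² = 0 ⇒ h = (s−f)·(s + √(s² + DoF²)) / DoF = 1088 × (1120 + √(1120² + 405²)) / 405 = 1088 × (1120 + 1190.98) / 405 ≈ 6208.3 mm.
Then N = f²/(c·h) = 32² / (0.015 × 6208.3) = 1024 / 93.124 ≈ 11.

f/11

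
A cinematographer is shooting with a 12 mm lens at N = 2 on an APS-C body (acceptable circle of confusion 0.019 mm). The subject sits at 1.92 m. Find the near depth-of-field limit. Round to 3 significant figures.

Hyperfocal distance H = f²/(N·c) + f = 12²/(2 × 0.019) + 12 = 144/0.038 + 12 ≈ 3801.5 mm ≈ 3.801 m.
Near limit Dn = s·(H − f)/(H + s − 2f) = 1920 × (3801.5 − 12) / (3801.5 + 1920 − 2 × 12) = 1920 × 3789.5 / 5697.5 ≈ 1277.0 mm ≈ 1.28 m.

1.28 m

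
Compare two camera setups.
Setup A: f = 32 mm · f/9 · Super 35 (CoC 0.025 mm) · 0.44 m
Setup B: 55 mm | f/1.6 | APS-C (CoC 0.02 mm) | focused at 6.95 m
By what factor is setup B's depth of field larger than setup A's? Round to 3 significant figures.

12.8

Setup A: H = 32²/(9×0.025) + 32 ≈ 4583.1 mm; DoF = Df − Dn = 483.330 − 403.800 ≈ 79.530 mm.
Setup B: H = 55²/(1.6×0.02) + 55 ≈ 94586.2 mm; DoF = Df − Dn = 7496.8 − 6477.5 ≈ 1019.3 mm.
Ratio = 1019.3 / 79.530 ≈ 12.8.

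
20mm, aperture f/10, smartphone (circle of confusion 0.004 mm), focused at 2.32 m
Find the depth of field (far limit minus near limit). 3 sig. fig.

Hyperfocal distance H = f²/(N·c) + f = 20²/(10 × 0.004) + 20 = 400/0.04 + 20 ≈ 10020.0 mm ≈ 10.02 m.
Near limit Dn = s·(H − f)/(H + s − 2f) = 2320 × (10020.0 − 20) / (10020.0 + 2320 − 2 × 20) = 2320 × 10000.0 / 12300.0 ≈ 1886.2 mm.
Far limit Df = s·(H − f)/(H − s) = 2320 × (10020.0 − 20) / (10020.0 − 2320) = 2320 × 10000.0 / 7700.0 ≈ 3013.0 mm.
Depth of field = Df − Dn = 3013.0 − 1886.2 ≈ 1126.8 mm ≈ 1.13 m.

1.13 m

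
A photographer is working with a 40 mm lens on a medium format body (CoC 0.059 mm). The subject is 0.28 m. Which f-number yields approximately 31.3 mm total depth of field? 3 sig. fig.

f/6.30

Write h = H − f = f²/(N·c). The thin-lens limits are Dn = s·h/(h + (s−f)) and Df = s·h/(h − (s−f)), so DoF = Df − Dn = 2·s·(s−f)·h / (h² − (s−f)²).
That is a quadratic in h: DoF·h² − 2·s·(s−f)·h − DoF·(s−f)² = 0 ⇒ h = (s−f)·(s + √(s² + DoF²)) / DoF = 240 × (280 + √(280² + 31.3²)) / 31.3 = 240 × (280 + 281.744) / 31.3 ≈ 4307.3 mm.
Then N = f²/(c·h) = 40² / (0.059 × 4307.3) = 1600 / 254.13 ≈ 6.30.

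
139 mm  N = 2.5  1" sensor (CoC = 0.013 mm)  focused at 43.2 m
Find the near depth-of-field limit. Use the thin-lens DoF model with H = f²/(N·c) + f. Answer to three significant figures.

40.3 m

Hyperfocal distance H = f²/(N·c) + f = 139²/(2.5 × 0.013) + 139 = 19321/0.0325 + 139 ≈ 594631.3 mm ≈ 594.6 m.
Near limit Dn = s·(H − f)/(H + s − 2f) = 43200 × (594631.3 − 139) / (594631.3 + 43200 − 2 × 139) = 43200 × 594492.3 / 637553.3 ≈ 40282 mm ≈ 40.3 m.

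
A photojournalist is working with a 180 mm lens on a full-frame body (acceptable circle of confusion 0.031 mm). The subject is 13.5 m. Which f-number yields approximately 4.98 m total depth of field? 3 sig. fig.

f/14

Write h = H − f = f²/(N·c). The thin-lens limits are Dn = s·h/(h + (s−f)) and Df = s·h/(h − (s−f)), so DoF = Df − Dn = 2·s·(s−f)·h / (h² − (s−f)²).
That is a quadratic in h: DoF·h² − 2·s·(s−f)·h − DoF·(s−f)² = 0 ⇒ h = (s−f)·(s + √(s² + DoF²)) / DoF = 13320 × (13500 + √(13500² + 4980²)) / 4980 = 13320 × (13500 + 14389.2) / 4980 ≈ 74595 mm.
Then N = f²/(c·h) = 180² / (0.031 × 74595) = 32400 / 2312.5 ≈ 14.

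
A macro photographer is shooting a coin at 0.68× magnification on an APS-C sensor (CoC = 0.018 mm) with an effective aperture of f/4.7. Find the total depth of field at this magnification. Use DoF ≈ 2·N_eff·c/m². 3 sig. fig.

At magnification m, DoF ≈ 2·N_eff·c/m² = 2 × 4.7 × 0.018 / 0.68² = 0.1692 / 0.4624 ≈ 0.366 mm.

0.366 mm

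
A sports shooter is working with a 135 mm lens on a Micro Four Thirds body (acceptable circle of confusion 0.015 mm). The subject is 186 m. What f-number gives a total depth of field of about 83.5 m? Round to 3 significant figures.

f/1.40

Write h = H − f = f²/(N·c). The thin-lens limits are Dn = s·h/(h + (s−f)) and Df = s·h/(h − (s−f)), so DoF = Df − Dn = 2·s·(s−f)·h / (h² − (s−f)²).
That is a quadratic in h: DoF·h² − 2·s·(s−f)·h − DoF·(s−f)² = 0 ⇒ h = (s−f)·(s + √(s² + DoF²)) / DoF = 185865 × (186000 + √(186000² + 83500²)) / 83500 = 185865 × (186000 + 203883) / 83500 ≈ 867851 mm.
Then N = f²/(c·h) = 135² / (0.015 × 867851) = 18225 / 13018 ≈ 1.40.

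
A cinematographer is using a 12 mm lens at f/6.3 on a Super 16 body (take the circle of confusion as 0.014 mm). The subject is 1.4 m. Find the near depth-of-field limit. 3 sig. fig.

Hyperfocal distance H = f²/(N·c) + f = 12²/(6.3 × 0.014) + 12 = 144/0.0882 + 12 ≈ 1644.7 mm ≈ 1.645 m.
Near limit Dn = s·(H − f)/(H + s − 2f) = 1400 × (1644.7 − 12) / (1644.7 + 1400 − 2 × 12) = 1400 × 1632.7 / 3020.7 ≈ 756.70 mm ≈ 0.757 m.

0.757 m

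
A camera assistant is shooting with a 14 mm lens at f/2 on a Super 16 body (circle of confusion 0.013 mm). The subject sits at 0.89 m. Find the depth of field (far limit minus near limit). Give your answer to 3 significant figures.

Hyperfocal distance H = f²/(N·c) + f = 14²/(2 × 0.013) + 14 = 196/0.026 + 14 ≈ 7552.5 mm ≈ 7.552 m.
Near limit Dn = s·(H − f)/(H + s − 2f) = 890 × (7552.5 − 14) / (7552.5 + 890 − 2 × 14) = 890 × 7538.5 / 8414.5 ≈ 797.35 mm.
Far limit Df = s·(H − f)/(H − s) = 890 × (7552.5 − 14) / (7552.5 − 890) = 890 × 7538.5 / 6662.5 ≈ 1007.02 mm.
Depth of field = Df − Dn = 1007.02 − 797.35 ≈ 209.67 mm.

210 mm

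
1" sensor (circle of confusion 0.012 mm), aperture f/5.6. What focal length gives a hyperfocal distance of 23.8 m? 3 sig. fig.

From H = f²/(N·c) + f, with f ≪ H: f ≈ √(H·N·c) = √(23800 × 5.6 × 0.012) = √1599.4 ≈ 39.99 mm.
The +f correction barely moves this — solving exactly, f² + N·c·f − N·c·H = 0 ⇒ f = (−N·c + √((N·c)² + 4·N·c·H))/2 = (−0.0672 + √6397.4)/2 ≈ 39.958 mm, so f ≈ 40.0 mm.

40.0 mm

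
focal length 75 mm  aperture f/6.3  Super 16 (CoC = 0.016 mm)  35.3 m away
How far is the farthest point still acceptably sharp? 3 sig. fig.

95.7 m

Hyperfocal distance H = f²/(N·c) + f = 75²/(6.3 × 0.016) + 75 = 5625/0.1008 + 75 ≈ 55878.6 mm ≈ 55.88 m.
Far limit Df = s·(H − f)/(H − s) = 35300 × (55878.6 − 75) / (55878.6 − 35300) = 35300 × 55803.6 / 20578.6 ≈ 95724 mm ≈ 95.7 m.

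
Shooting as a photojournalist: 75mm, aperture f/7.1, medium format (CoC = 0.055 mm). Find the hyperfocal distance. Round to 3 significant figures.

Hyperfocal distance H = f²/(N·c) + f = 75²/(7.1 × 0.055) + 75 = 5625/0.3905 + 75 ≈ 14479.6 mm ≈ 14.5 m.

14.5 m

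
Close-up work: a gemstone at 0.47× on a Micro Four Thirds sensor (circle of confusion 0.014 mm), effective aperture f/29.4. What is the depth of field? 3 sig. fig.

3.73 mm

At magnification m, DoF ≈ 2·N_eff·c/m² = 2 × 29.4 × 0.014 / 0.47² = 0.8232 / 0.2209 ≈ 3.73 mm.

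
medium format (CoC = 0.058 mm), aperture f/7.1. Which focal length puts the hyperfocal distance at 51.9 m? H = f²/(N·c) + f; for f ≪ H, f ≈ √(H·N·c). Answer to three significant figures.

From H = f²/(N·c) + f, with f ≪ H: f ≈ √(H·N·c) = √(51900 × 7.1 × 0.058) = √21372 ≈ 146.2 mm.
The +f correction barely moves this — solving exactly, f² + N·c·f − N·c·H = 0 ⇒ f = (−N·c + √((N·c)² + 4·N·c·H))/2 = (−0.4118 + √85490)/2 ≈ 145.99 mm, so f ≈ 146 mm.

146 mm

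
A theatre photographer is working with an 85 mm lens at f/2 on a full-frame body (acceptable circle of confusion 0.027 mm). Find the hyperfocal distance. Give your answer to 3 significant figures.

Hyperfocal distance H = f²/(N·c) + f = 85²/(2 × 0.027) + 85 = 7225/0.054 + 85 ≈ 133881.3 mm ≈ 134 m.

134 m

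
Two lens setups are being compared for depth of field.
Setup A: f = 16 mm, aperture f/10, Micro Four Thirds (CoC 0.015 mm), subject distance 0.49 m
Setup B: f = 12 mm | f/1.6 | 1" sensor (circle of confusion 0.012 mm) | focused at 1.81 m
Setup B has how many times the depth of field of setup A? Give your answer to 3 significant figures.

Setup A: H = 16²/(10×0.015) + 16 ≈ 1722.7 mm; DoF = Df − Dn = 678.42 − 383.49 ≈ 294.93 mm.
Setup B: H = 12²/(1.6×0.012) + 12 ≈ 7512.0 mm; DoF = Df − Dn = 2380.74 − 1459.99 ≈ 920.75 mm.
Ratio = 920.75 / 294.93 ≈ 3.12.

3.12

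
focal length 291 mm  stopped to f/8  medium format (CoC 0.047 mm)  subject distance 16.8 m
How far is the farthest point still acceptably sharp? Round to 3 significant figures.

18.1 m

Hyperfocal distance H = f²/(N·c) + f = 291²/(8 × 0.047) + 291 = 84681/0.376 + 291 ≈ 225506.4 mm ≈ 225.5 m.
Far limit Df = s·(H − f)/(H − s) = 16800 × (225506.4 − 291) / (225506.4 − 16800) = 16800 × 225215.4 / 208706.4 ≈ 18129 mm ≈ 18.1 m.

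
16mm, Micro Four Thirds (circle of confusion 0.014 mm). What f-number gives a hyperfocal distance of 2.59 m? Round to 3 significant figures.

Rearrange H = f²/(N·c) + f for N: N = f² / ((H − f)·c).
N = 16² / ((2590 − 16) × 0.014) = 256 / 36.04 ≈ 7.10.

f/7.10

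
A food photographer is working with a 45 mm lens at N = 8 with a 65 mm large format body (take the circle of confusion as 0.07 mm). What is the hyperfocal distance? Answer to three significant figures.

3.66 m

Hyperfocal distance H = f²/(N·c) + f = 45²/(8 × 0.07) + 45 = 2025/0.56 + 45 ≈ 3661.1 mm ≈ 3.66 m.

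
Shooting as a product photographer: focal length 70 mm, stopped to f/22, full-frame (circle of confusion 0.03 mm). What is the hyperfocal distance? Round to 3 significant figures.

7.49 m

Hyperfocal distance H = f²/(N·c) + f = 70²/(22 × 0.03) + 70 = 4900/0.66 + 70 ≈ 7494.2 mm ≈ 7.49 m.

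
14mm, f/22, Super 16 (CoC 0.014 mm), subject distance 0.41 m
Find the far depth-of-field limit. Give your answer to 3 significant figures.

Hyperfocal distance H = f²/(N·c) + f = 14²/(22 × 0.014) + 14 = 196/0.308 + 14 ≈ 650.4 mm ≈ 0.650 m.
Far limit Df = s·(H − f)/(H − s) = 410 × (650.4 − 14) / (650.4 − 410) = 410 × 636.4 / 240.4 ≈ 1085.5 mm ≈ 1.09 m.

1.09 m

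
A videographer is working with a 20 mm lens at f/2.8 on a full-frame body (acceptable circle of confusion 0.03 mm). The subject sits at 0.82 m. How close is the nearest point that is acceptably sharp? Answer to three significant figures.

Hyperfocal distance H = f²/(N·c) + f = 20²/(2.8 × 0.03) + 20 = 400/0.084 + 20 ≈ 4781.9 mm ≈ 4.782 m.
Near limit Dn = s·(H − f)/(H + s − 2f) = 820 × (4781.9 − 20) / (4781.9 + 820 − 2 × 20) = 820 × 4761.9 / 5561.9 ≈ 702.05 mm ≈ 0.702 m.

0.702 m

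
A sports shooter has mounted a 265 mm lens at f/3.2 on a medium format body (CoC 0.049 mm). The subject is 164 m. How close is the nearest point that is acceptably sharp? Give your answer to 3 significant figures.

Hyperfocal distance H = f²/(N·c) + f = 265²/(3.2 × 0.049) + 265 = 70225/0.1568 + 265 ≈ 448128.5 mm ≈ 448.1 m.
Near limit Dn = s·(H − f)/(H + s − 2f) = 164000 × (448128.5 − 265) / (448128.5 + 164000 − 2 × 265) = 164000 × 447863.5 / 611598.5 ≈ 120094 mm ≈ 120 m.

120 m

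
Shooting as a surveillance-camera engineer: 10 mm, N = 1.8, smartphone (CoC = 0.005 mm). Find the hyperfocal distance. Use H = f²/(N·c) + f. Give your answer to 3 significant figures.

Hyperfocal distance H = f²/(N·c) + f = 10²/(1.8 × 0.005) + 10 = 100/0.009 + 10 ≈ 11121.1 mm ≈ 11.1 m.

11.1 m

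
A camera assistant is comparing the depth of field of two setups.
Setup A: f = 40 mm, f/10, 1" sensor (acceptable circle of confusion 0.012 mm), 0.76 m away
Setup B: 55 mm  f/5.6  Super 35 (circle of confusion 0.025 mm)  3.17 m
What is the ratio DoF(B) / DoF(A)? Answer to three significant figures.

Setup A: H = 40²/(10×0.012) + 40 ≈ 13373.3 mm; DoF = Df − Dn = 803.383 − 721.063 ≈ 82.320 mm.
Setup B: H = 55²/(5.6×0.025) + 55 ≈ 21662.1 mm; DoF = Df − Dn = 3703.99 − 2770.58 ≈ 933.41 mm.
Ratio = 933.41 / 82.320 ≈ 11.3.

11.3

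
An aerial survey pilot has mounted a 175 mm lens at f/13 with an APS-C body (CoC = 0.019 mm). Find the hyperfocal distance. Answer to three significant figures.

124 m

Hyperfocal distance H = f²/(N·c) + f = 175²/(13 × 0.019) + 175 = 30625/0.247 + 175 ≈ 124162.9 mm ≈ 124 m.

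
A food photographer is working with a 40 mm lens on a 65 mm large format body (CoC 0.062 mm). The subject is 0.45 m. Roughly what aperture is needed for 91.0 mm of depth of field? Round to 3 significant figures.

f/6.30

Write h = H − f = f²/(N·c). The thin-lens limits are Dn = s·h/(h + (s−f)) and Df = s·h/(h − (s−f)), so DoF = Df − Dn = 2·s·(s−f)·h / (h² − (s−f)²).
That is a quadratic in h: DoF·h² − 2·s·(s−f)·h − DoF·(s−f)² = 0 ⇒ h = (s−f)·(s + √(s² + DoF²)) / DoF = 410 × (450 + √(450² + 91²)) / 91 = 410 × (450 + 459.109) / 91 ≈ 4096.0 mm.
Then N = f²/(c·h) = 40² / (0.062 × 4096.0) = 1600 / 253.95 ≈ 6.30.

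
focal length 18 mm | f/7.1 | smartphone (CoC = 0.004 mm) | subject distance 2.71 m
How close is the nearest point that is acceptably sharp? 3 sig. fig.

Hyperfocal distance H = f²/(N·c) + f = 18²/(7.1 × 0.004) + 18 = 324/0.0284 + 18 ≈ 11426.5 mm ≈ 11.43 m.
Near limit Dn = s·(H − f)/(H + s − 2f) = 2710 × (11426.5 − 18) / (11426.5 + 2710 − 2 × 18) = 2710 × 11408.5 / 14100.5 ≈ 2192.6 mm ≈ 2.19 m.

2.19 m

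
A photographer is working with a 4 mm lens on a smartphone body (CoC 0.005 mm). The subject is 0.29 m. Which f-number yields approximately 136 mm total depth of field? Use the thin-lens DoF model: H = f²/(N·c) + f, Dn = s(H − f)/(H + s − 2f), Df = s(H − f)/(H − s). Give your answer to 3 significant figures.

Write h = H − f = f²/(N·c). The thin-lens limits are Dn = s·h/(h + (s−f)) and Df = s·h/(h − (s−f)), so DoF = Df − Dn = 2·s·(s−f)·h / (h² − (s−f)²).
That is a quadratic in h: DoF·h² − 2·s·(s−f)·h − DoF·(s−f)² = 0 ⇒ h = (s−f)·(s + √(s² + DoF²)) / DoF = 286 × (290 + √(290² + 136²)) / 136 = 286 × (290 + 320.306) / 136 ≈ 1283.4 mm.
Then N = f²/(c·h) = 4² / (0.005 × 1283.4) = 16 / 6.4172 ≈ 2.49.

f/2.49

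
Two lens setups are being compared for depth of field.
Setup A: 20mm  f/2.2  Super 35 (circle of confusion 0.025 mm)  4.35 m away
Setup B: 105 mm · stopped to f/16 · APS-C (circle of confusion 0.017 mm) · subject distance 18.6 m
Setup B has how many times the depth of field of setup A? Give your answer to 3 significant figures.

2.67

Setup A: H = 20²/(2.2×0.025) + 20 ≈ 7292.7 mm; DoF = Df − Dn = 10750.7 − 2726.6 ≈ 8024.1 mm.
Setup B: H = 105²/(16×0.017) + 105 ≈ 40638.1 mm; DoF = Df − Dn = 34210 − 12772 ≈ 21438 mm.
Ratio = 21438 / 8024.1 ≈ 2.67.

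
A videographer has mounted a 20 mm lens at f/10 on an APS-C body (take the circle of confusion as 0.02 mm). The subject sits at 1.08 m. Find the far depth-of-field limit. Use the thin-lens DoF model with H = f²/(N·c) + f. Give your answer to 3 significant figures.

Hyperfocal distance H = f²/(N·c) + f = 20²/(10 × 0.02) + 20 = 400/0.2 + 20 ≈ 2020.0 mm ≈ 2.020 m.
Far limit Df = s·(H − f)/(H − s) = 1080 × (2020.0 − 20) / (2020.0 − 1080) = 1080 × 2000.0 / 940.0 ≈ 2297.9 mm ≈ 2.30 m.

2.30 m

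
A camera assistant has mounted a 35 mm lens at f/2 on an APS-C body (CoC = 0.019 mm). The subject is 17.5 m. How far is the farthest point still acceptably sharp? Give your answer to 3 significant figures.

Hyperfocal distance H = f²/(N·c) + f = 35²/(2 × 0.019) + 35 = 1225/0.038 + 35 ≈ 32271.8 mm ≈ 32.27 m.
Far limit Df = s·(H − f)/(H − s) = 17500 × (32271.8 − 35) / (32271.8 − 17500) = 17500 × 32236.8 / 14771.8 ≈ 38191 mm ≈ 38.2 m.

38.2 m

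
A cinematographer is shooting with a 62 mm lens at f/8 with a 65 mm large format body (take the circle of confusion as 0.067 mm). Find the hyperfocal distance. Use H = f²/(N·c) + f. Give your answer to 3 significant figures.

7.23 m

Hyperfocal distance H = f²/(N·c) + f = 62²/(8 × 0.067) + 62 = 3844/0.536 + 62 ≈ 7233.6 mm ≈ 7.23 m.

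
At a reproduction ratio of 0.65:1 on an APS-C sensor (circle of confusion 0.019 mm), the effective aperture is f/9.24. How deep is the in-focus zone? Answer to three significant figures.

At magnification m, DoF ≈ 2·N_eff·c/m² = 2 × 9.24 × 0.019 / 0.65² = 0.3511 / 0.4225 ≈ 0.831 mm.

0.831 mm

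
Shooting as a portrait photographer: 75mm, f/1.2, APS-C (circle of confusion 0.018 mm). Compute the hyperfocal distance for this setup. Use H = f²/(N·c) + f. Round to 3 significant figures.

260 m

Hyperfocal distance H = f²/(N·c) + f = 75²/(1.2 × 0.018) + 75 = 5625/0.0216 + 75 ≈ 260491.7 mm ≈ 260 m.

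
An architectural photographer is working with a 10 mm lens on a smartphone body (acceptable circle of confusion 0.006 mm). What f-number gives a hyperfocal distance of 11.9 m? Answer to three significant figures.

Rearrange H = f²/(N·c) + f for N: N = f² / ((H − f)·c).
N = 10² / ((11900 − 10) × 0.006) = 100 / 71.34 ≈ 1.40.

f/1.40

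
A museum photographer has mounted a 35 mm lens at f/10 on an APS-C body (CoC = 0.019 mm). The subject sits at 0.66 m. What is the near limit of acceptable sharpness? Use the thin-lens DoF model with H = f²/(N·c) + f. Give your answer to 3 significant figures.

0.602 m

Hyperfocal distance H = f²/(N·c) + f = 35²/(10 × 0.019) + 35 = 1225/0.19 + 35 ≈ 6482.4 mm ≈ 6.482 m.
Near limit Dn = s·(H − f)/(H + s − 2f) = 660 × (6482.4 − 35) / (6482.4 + 660 − 2 × 35) = 660 × 6447.4 / 7072.4 ≈ 601.67 mm ≈ 0.602 m.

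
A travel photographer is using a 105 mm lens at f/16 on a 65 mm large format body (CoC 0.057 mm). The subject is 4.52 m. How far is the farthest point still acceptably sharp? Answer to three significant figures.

7.12 m

Hyperfocal distance H = f²/(N·c) + f = 105²/(16 × 0.057) + 105 = 11025/0.912 + 105 ≈ 12193.8 mm ≈ 12.19 m.
Far limit Df = s·(H − f)/(H − s) = 4520 × (12193.8 − 105) / (12193.8 − 4520) = 4520 × 12088.8 / 7673.8 ≈ 7120.5 mm ≈ 7.12 m.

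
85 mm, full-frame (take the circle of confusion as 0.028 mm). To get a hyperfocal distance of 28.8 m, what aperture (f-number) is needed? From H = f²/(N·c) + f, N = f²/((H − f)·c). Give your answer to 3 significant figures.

f/8.99

Rearrange H = f²/(N·c) + f for N: N = f² / ((H − f)·c).
N = 85² / ((28800 − 85) × 0.028) = 7225 / 804.0 ≈ 8.99.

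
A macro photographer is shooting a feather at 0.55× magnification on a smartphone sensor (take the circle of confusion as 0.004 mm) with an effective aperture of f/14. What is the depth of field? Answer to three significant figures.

At magnification m, DoF ≈ 2·N_eff·c/m² = 2 × 14 × 0.004 / 0.55² = 0.112 / 0.3025 ≈ 0.37 mm.

0.370 mm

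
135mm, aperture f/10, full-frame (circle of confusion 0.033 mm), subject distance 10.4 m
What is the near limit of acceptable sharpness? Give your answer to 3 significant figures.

8.77 m

Hyperfocal distance H = f²/(N·c) + f = 135²/(10 × 0.033) + 135 = 18225/0.33 + 135 ≈ 55362.3 mm ≈ 55.36 m.
Near limit Dn = s·(H − f)/(H + s − 2f) = 10400 × (55362.3 − 135) / (55362.3 + 10400 − 2 × 135) = 10400 × 55227.3 / 65492.3 ≈ 8769.9 mm ≈ 8.77 m.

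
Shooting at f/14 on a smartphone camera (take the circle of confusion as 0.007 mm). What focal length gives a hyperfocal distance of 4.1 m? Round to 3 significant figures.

From H = f²/(N·c) + f, with f ≪ H: f ≈ √(H·N·c) = √(4100 × 14 × 0.007) = √401.80 ≈ 20.04 mm.
The +f correction barely moves this — solving exactly, f² + N·c·f − N·c·H = 0 ⇒ f = (−N·c + √((N·c)² + 4·N·c·H))/2 = (−0.098 + √1607.2)/2 ≈ 19.996 mm, so f ≈ 20.0 mm.

20.0 mm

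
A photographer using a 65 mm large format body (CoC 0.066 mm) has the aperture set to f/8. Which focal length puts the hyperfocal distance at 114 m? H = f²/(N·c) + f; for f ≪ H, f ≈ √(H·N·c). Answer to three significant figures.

From H = f²/(N·c) + f, with f ≪ H: f ≈ √(H·N·c) = √(114000 × 8 × 0.066) = √60192 ≈ 245.3 mm.
The +f correction barely moves this — solving exactly, f² + N·c·f − N·c·H = 0 ⇒ f = (−N·c + √((N·c)² + 4·N·c·H))/2 = (−0.528 + √240768)/2 ≈ 245.08 mm, so f ≈ 245 mm.

245 mm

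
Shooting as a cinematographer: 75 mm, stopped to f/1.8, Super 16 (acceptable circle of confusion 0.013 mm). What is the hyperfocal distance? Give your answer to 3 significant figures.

Hyperfocal distance H = f²/(N·c) + f = 75²/(1.8 × 0.013) + 75 = 5625/0.0234 + 75 ≈ 240459.6 mm ≈ 240 m.

240 m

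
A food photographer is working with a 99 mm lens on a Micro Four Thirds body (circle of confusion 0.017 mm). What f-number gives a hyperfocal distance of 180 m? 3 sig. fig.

Rearrange H = f²/(N·c) + f for N: N = f² / ((H − f)·c).
N = 99² / ((180000 − 99) × 0.017) = 9801 / 3058 ≈ 3.20.

f/3.20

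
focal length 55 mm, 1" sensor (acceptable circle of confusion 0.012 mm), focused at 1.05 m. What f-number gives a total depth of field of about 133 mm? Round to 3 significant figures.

f/16

Write h = H − f = f²/(N·c). The thin-lens limits are Dn = s·h/(h + (s−f)) and Df = s·h/(h − (s−f)), so DoF = Df − Dn = 2·s·(s−f)·h / (h² − (s−f)²).
That is a quadratic in h: DoF·h² − 2·s·(s−f)·h − DoF·(s−f)² = 0 ⇒ h = (s−f)·(s + √(s² + DoF²)) / DoF = 995 × (1050 + √(1050² + 133²)) / 133 = 995 × (1050 + 1058.39) / 133 ≈ 15773 mm.
Then N = f²/(c·h) = 55² / (0.012 × 15773) = 3025 / 189.28 ≈ 16.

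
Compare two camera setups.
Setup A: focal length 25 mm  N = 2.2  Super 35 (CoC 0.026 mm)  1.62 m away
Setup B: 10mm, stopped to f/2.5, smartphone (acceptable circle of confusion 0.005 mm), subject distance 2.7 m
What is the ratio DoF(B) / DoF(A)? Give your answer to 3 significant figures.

4.24

Setup A: H = 25²/(2.2×0.026) + 25 ≈ 10951.6 mm; DoF = Df − Dn = 1896.90 − 1413.64 ≈ 483.26 mm.
Setup B: H = 10²/(2.5×0.005) + 10 ≈ 8010.0 mm; DoF = Df − Dn = 4067.8 − 2020.6 ≈ 2047.2 mm.
Ratio = 2047.2 / 483.26 ≈ 4.24.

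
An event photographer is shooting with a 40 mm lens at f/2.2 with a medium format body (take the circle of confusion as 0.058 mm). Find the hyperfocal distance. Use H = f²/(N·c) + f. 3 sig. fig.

Hyperfocal distance H = f²/(N·c) + f = 40²/(2.2 × 0.058) + 40 = 1600/0.1276 + 40 ≈ 12579.2 mm ≈ 12.6 m.

12.6 m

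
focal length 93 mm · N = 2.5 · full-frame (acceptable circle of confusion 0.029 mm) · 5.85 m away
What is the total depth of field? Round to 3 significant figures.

Hyperfocal distance H = f²/(N·c) + f = 93²/(2.5 × 0.029) + 93 = 8649/0.0725 + 93 ≈ 119389.6 mm ≈ 119.4 m.
Near limit Dn = s·(H − f)/(H + s − 2f) = 5850 × (119389.6 − 93) / (119389.6 + 5850 − 2 × 93) = 5850 × 119296.6 / 125053.6 ≈ 5580.69 mm.
Far limit Df = s·(H − f)/(H − s) = 5850 × (119389.6 − 93) / (119389.6 − 5850) = 5850 × 119296.6 / 113539.6 ≈ 6146.62 mm.
Depth of field = Df − Dn = 6146.62 − 5580.69 ≈ 565.93 mm ≈ 0.566 m.

0.566 m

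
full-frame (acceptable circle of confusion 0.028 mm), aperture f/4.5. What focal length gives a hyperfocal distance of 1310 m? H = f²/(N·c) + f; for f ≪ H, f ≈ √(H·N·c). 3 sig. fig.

406 mm

From H = f²/(N·c) + f, with f ≪ H: f ≈ √(H·N·c) = √(1310000 × 4.5 × 0.028) = √165060 ≈ 406.3 mm.
The +f correction barely moves this — solving exactly, f² + N·c·f − N·c·H = 0 ⇒ f = (−N·c + √((N·c)² + 4·N·c·H))/2 = (−0.126 + √660240)/2 ≈ 406.21 mm, so f ≈ 406 mm.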